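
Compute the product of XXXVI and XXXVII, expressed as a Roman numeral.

XXXVI = 36
XXXVII = 37
36 × 37 = 1332

MCCCXXXII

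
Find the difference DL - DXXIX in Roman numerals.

DL = 550
DXXIX = 529
550 - 529 = 21

XXI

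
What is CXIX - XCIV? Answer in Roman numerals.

CXIX = 119
XCIV = 94
119 - 94 = 25

XXV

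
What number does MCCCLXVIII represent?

MCCCLXVIII: M=1000, C=100, C=100, C=100, L=50, X=10, V=5, I=1, I=1, I=1
1000 + 100 + 100 + 100 + 50 + 10 + 5 + 1 + 1 + 1 = 1368

1368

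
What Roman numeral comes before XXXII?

XXXII = 32; previous is 31

XXXI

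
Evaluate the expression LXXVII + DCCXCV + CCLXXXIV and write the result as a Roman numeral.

LXXVII = 77, DCCXCV = 795, CCLXXXIV = 284
77 + 795 = 872
872 + 284 = 1156

MCLVI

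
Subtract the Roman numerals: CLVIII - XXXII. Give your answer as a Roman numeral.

CLVIII = 158
XXXII = 32
158 - 32 = 126

CXXVI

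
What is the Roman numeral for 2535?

Convert 2535 to Roman numerals:
  2535 contains 2×1000 (MM)
  535 contains 1×500 (D)
  35 contains 3×10 (XXX)
  5 contains 1×5 (V)

MMDXXXV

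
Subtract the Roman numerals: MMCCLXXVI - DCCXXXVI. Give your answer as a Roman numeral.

MMCCLXXVI = 2276
DCCXXXVI = 736
2276 - 736 = 1540

MDXL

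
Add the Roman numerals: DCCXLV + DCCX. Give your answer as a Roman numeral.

DCCXLV = 745
DCCX = 710
745 + 710 = 1455

MCDLV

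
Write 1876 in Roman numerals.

Convert 1876 to Roman numerals:
  1876 contains 1×1000 (M)
  876 contains 1×500 (D)
  376 contains 3×100 (CCC)
  76 contains 1×50 (L)
  26 contains 2×10 (XX)
  6 contains 1×5 (V)
  1 contains 1×1 (I)

MDCCCLXXVI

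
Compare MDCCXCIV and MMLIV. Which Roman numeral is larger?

MDCCXCIV = 1794
MMLIV = 2054
2054 is larger

MMLIV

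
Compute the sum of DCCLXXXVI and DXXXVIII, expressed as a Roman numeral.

DCCLXXXVI = 786
DXXXVIII = 538
786 + 538 = 1324

MCCCXXIV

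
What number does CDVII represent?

CDVII: CD=400, V=5, I=1, I=1
400 + 5 + 1 + 1 = 407

407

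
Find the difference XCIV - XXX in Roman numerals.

XCIV = 94
XXX = 30
94 - 30 = 64

LXIV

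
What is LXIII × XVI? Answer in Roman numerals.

LXIII = 63
XVI = 16
63 × 16 = 1008

MVIII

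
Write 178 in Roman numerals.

Convert 178 to Roman numerals:
  178 contains 1×100 (C)
  78 contains 1×50 (L)
  28 contains 2×10 (XX)
  8 contains 1×5 (V)
  3 contains 3×1 (III)

CLXXVIII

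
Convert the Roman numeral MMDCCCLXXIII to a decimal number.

MMDCCCLXXIII: M=1000, M=1000, D=500, C=100, C=100, C=100, L=50, X=10, X=10, I=1, I=1, I=1
1000 + 1000 + 500 + 100 + 100 + 100 + 50 + 10 + 10 + 1 + 1 + 1 = 2873

2873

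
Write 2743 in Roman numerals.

Convert 2743 to Roman numerals:
  2743 contains 2×1000 (MM)
  743 contains 1×500 (D)
  243 contains 2×100 (CC)
  43 contains 1×40 (XL)
  3 contains 3×1 (III)

MMDCCXLIII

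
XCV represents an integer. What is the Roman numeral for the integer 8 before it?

XCV = 95
95 - 8 = 87

LXXXVII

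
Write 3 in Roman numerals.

Convert 3 to Roman numerals:
  3 contains 3×1 (III)

III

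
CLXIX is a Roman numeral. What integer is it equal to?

CLXIX: C=100, L=50, X=10, IX=9
100 + 50 + 10 + 9 = 169

169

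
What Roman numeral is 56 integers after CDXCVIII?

CDXCVIII = 498
498 + 56 = 554

DLIV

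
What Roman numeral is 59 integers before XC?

XC = 90
90 - 59 = 31

XXXI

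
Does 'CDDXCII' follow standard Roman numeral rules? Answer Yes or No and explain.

'CDDXCII': D should not appear more than once

No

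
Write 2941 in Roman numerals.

Convert 2941 to Roman numerals:
  2941 contains 2×1000 (MM)
  941 contains 1×900 (CM)
  41 contains 1×40 (XL)
  1 contains 1×1 (I)

MMCMXLI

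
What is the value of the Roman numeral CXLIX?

CXLIX: C=100, XL=40, IX=9
100 + 40 + 9 = 149

149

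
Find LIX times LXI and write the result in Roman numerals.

LIX = 59
LXI = 61
59 × 61 = 3599

MMMDXCIX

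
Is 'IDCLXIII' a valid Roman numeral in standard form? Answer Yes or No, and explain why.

'IDCLXIII': Invalid subtractive combination: ID

No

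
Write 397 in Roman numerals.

Convert 397 to Roman numerals:
  397 contains 3×100 (CCC)
  97 contains 1×90 (XC)
  7 contains 1×5 (V)
  2 contains 2×1 (II)

CCCXCVII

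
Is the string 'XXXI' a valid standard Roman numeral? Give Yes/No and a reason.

'XXXI': Check the rules: uses only the symbols I, V, X, L, C, D, M; no symbol is repeated more than three times in a row; V, L and D each appear at most once; no smaller symbol precedes a larger one (values never increase from left to right). Value: X (10) + X (10) + X (10) + I (1) = 31. So it is a valid standard Roman numeral.

Yes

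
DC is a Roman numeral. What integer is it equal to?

DC: D=500, C=100
500 + 100 = 600

600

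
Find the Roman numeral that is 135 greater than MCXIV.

MCXIV = 1114
1114 + 135 = 1249

MCCXLIX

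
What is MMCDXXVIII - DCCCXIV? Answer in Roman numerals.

MMCDXXVIII = 2428
DCCCXIV = 814
2428 - 814 = 1614

MDCXIV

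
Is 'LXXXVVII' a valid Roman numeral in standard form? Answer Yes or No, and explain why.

'LXXXVVII': V should not appear more than once

No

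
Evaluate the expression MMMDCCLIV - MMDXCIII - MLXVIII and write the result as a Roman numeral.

MMMDCCLIV = 3754, MMDXCIII = 2593, MLXVIII = 1068
3754 - 2593 = 1161
1161 - 1068 = 93

XCIII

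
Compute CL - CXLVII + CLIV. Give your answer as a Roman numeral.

CL = 150, CXLVII = 147, CLIV = 154
150 - 147 = 3
3 + 154 = 157

CLVII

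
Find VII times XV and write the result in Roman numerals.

VII = 7
XV = 15
7 × 15 = 105

CV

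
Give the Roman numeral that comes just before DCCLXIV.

DCCLXIV = 764; previous is 763

DCCLXIII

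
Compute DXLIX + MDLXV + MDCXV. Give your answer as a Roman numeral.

DXLIX = 549, MDLXV = 1565, MDCXV = 1615
549 + 1565 = 2114
2114 + 1615 = 3729

MMMDCCXXIX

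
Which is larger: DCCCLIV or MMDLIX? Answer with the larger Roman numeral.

DCCCLIV = 854
MMDLIX = 2559
2559 is larger

MMDLIX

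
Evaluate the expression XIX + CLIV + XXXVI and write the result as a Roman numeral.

XIX = 19, CLIV = 154, XXXVI = 36
19 + 154 = 173
173 + 36 = 209

CCIX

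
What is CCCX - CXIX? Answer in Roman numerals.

CCCX = 310
CXIX = 119
310 - 119 = 191

CXCI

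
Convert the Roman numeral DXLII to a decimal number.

DXLII: D=500, XL=40, I=1, I=1
500 + 40 + 1 + 1 = 542

542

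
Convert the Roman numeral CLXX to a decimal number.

CLXX: C=100, L=50, X=10, X=10
100 + 50 + 10 + 10 = 170

170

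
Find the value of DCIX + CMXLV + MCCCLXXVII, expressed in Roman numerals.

DCIX = 609, CMXLV = 945, MCCCLXXVII = 1377
609 + 945 = 1554
1554 + 1377 = 2931

MMCMXXXI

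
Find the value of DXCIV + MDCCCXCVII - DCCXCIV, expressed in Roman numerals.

DXCIV = 594, MDCCCXCVII = 1897, DCCXCIV = 794
594 + 1897 = 2491
2491 - 794 = 1697

MDCXCVII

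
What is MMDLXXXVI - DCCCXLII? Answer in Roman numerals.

MMDLXXXVI = 2586
DCCCXLII = 842
2586 - 842 = 1744

MDCCXLIV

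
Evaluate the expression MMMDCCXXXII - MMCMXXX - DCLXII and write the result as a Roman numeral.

MMMDCCXXXII = 3732, MMCMXXX = 2930, DCLXII = 662
3732 - 2930 = 802
802 - 662 = 140

CXL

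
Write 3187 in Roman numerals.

Convert 3187 to Roman numerals:
  3187 contains 3×1000 (MMM)
  187 contains 1×100 (C)
  87 contains 1×50 (L)
  37 contains 3×10 (XXX)
  7 contains 1×5 (V)
  2 contains 2×1 (II)

MMMCLXXXVII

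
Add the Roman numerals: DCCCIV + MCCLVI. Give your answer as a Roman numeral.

DCCCIV = 804
MCCLVI = 1256
804 + 1256 = 2060

MMLX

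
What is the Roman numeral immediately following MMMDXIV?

MMMDXIV = 3514, so the next integer is 3514 + 1 = 3515

MMMDXV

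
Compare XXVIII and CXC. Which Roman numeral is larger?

XXVIII = 28
CXC = 190
190 is larger

CXC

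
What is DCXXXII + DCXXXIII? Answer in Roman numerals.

DCXXXII = 632
DCXXXIII = 633
632 + 633 = 1265

MCCLXV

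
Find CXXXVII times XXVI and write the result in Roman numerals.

CXXXVII = 137
XXVI = 26
137 × 26 = 3562

MMMDLXII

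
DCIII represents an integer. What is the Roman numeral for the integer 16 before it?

DCIII = 603
603 - 16 = 587

DLXXXVII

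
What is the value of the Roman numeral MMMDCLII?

MMMDCLII: M=1000, M=1000, M=1000, D=500, C=100, L=50, I=1, I=1
1000 + 1000 + 1000 + 500 + 100 + 50 + 1 + 1 = 3652

3652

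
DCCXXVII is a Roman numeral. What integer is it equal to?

DCCXXVII: D=500, C=100, C=100, X=10, X=10, V=5, I=1, I=1
500 + 100 + 100 + 10 + 10 + 5 + 1 + 1 = 727

727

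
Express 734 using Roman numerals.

Convert 734 to Roman numerals:
  734 contains 1×500 (D)
  234 contains 2×100 (CC)
  34 contains 3×10 (XXX)
  4 contains 1×4 (IV)

DCCXXXIV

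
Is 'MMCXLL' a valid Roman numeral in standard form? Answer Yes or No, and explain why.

'MMCXLL': L should not appear more than once

No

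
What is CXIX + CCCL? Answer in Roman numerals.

CXIX = 119
CCCL = 350
119 + 350 = 469

CDLXIX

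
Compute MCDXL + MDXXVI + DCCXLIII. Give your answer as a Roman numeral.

MCDXL = 1440, MDXXVI = 1526, DCCXLIII = 743
1440 + 1526 = 2966
2966 + 743 = 3709

MMMDCCIX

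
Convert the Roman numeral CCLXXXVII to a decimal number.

CCLXXXVII: C=100, C=100, L=50, X=10, X=10, X=10, V=5, I=1, I=1
100 + 100 + 50 + 10 + 10 + 10 + 5 + 1 + 1 = 287

287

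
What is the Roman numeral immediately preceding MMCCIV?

MMCCIV = 2204, so the previous integer is 2204 - 1 = 2203

MMCCIII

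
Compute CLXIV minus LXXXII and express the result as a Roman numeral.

CLXIV = 164
LXXXII = 82
164 - 82 = 82

LXXXII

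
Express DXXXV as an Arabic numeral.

DXXXV: D=500, X=10, X=10, X=10, V=5
500 + 10 + 10 + 10 + 5 = 535

535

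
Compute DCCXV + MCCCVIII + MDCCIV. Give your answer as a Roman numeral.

DCCXV = 715, MCCCVIII = 1308, MDCCIV = 1704
715 + 1308 = 2023
2023 + 1704 = 3727

MMMDCCXXVII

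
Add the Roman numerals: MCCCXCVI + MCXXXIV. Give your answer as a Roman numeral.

MCCCXCVI = 1396
MCXXXIV = 1134
1396 + 1134 = 2530

MMDXXX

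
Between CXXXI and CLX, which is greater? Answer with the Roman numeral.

CXXXI = 131
CLX = 160
160 is larger

CLX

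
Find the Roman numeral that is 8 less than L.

L = 50
50 - 8 = 42

XLII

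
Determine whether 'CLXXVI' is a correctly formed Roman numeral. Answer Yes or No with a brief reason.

'CLXXVI': Check the rules: uses only the symbols I, V, X, L, C, D, M; no symbol is repeated more than three times in a row; V, L and D each appear at most once; no smaller symbol precedes a larger one (values never increase from left to right). Value: C (100) + L (50) + X (10) + X (10) + V (5) + I (1) = 176. So it is a valid standard Roman numeral.

Yes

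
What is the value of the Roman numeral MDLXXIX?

MDLXXIX: M=1000, D=500, L=50, X=10, X=10, IX=9
1000 + 500 + 50 + 10 + 10 + 9 = 1579

1579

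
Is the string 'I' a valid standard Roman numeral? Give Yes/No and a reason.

'I': Check the rules: uses only the symbols I, V, X, L, C, D, M; no symbol is repeated more than three times in a row; V, L and D each appear at most once; no smaller symbol precedes a larger one (values never increase from left to right). Value: I = 1. So it is a valid standard Roman numeral.

Yes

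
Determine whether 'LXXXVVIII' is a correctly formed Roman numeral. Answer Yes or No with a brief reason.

'LXXXVVIII': V should not appear more than once

No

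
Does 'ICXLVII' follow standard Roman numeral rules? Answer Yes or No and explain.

'ICXLVII': Invalid subtractive combination: IC

No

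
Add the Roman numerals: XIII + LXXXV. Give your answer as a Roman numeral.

XIII = 13
LXXXV = 85
13 + 85 = 98

XCVIII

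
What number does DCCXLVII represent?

DCCXLVII: D=500, C=100, C=100, XL=40, V=5, I=1, I=1
500 + 100 + 100 + 40 + 5 + 1 + 1 = 747

747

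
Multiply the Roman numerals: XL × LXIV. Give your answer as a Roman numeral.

XL = 40
LXIV = 64
40 × 64 = 2560

MMDLX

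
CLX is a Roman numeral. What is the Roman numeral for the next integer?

CLX = 160; next is 161

CLXI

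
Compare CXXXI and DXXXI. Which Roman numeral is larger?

CXXXI = 131
DXXXI = 531
531 is larger

DXXXI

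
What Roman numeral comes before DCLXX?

DCLXX = 670, so the previous integer is 670 - 1 = 669

DCLXIX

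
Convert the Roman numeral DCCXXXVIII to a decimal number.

DCCXXXVIII: D=500, C=100, C=100, X=10, X=10, X=10, V=5, I=1, I=1, I=1
500 + 100 + 100 + 10 + 10 + 10 + 5 + 1 + 1 + 1 = 738

738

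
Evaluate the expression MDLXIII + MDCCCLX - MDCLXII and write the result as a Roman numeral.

MDLXIII = 1563, MDCCCLX = 1860, MDCLXII = 1662
1563 + 1860 = 3423
3423 - 1662 = 1761

MDCCLXI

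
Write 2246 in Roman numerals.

Convert 2246 to Roman numerals:
  2246 contains 2×1000 (MM)
  246 contains 2×100 (CC)
  46 contains 1×40 (XL)
  6 contains 1×5 (V)
  1 contains 1×1 (I)

MMCCXLVI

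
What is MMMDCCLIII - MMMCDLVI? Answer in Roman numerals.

MMMDCCLIII = 3753
MMMCDLVI = 3456
3753 - 3456 = 297

CCXCVII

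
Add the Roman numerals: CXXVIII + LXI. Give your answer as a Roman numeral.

CXXVIII = 128
LXI = 61
128 + 61 = 189

CLXXXIX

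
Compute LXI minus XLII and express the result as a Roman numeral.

LXI = 61
XLII = 42
61 - 42 = 19

XIX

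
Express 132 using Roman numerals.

Convert 132 to Roman numerals:
  132 contains 1×100 (C)
  32 contains 3×10 (XXX)
  2 contains 2×1 (II)

CXXXII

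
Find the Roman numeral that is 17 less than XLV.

XLV = 45
45 - 17 = 28

XXVIII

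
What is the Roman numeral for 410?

Convert 410 to Roman numerals:
  410 contains 1×400 (CD)
  10 contains 1×10 (X)

CDX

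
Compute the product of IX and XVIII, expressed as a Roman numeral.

IX = 9
XVIII = 18
9 × 18 = 162

CLXII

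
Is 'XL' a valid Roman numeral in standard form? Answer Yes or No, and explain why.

'XL': Check the rules: uses only the symbols I, V, X, L, C, D, M; no symbol is repeated more than three times in a row; V, L and D each appear at most once; the only place a smaller symbol precedes a larger one is the allowed subtractive pair XL, the symbol right after such a pair (if any) is smaller than the pair's first symbol, and otherwise the values never increase from left to right. Value: XL = 40. So it is a valid standard Roman numeral.

Yes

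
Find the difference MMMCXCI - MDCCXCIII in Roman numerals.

MMMCXCI = 3191
MDCCXCIII = 1793
3191 - 1793 = 1398

MCCCXCVIII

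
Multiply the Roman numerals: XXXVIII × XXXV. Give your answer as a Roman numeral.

XXXVIII = 38
XXXV = 35
38 × 35 = 1330

MCCCXXX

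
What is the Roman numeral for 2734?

Convert 2734 to Roman numerals:
  2734 contains 2×1000 (MM)
  734 contains 1×500 (D)
  234 contains 2×100 (CC)
  34 contains 3×10 (XXX)
  4 contains 1×4 (IV)

MMDCCXXXIV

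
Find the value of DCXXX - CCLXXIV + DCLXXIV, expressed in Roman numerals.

DCXXX = 630, CCLXXIV = 274, DCLXXIV = 674
630 - 274 = 356
356 + 674 = 1030

MXXX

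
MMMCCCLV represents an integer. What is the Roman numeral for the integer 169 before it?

MMMCCCLV = 3355
3355 - 169 = 3186

MMMCLXXXVI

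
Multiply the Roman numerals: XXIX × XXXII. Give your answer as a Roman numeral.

XXIX = 29
XXXII = 32
29 × 32 = 928

CMXXVIII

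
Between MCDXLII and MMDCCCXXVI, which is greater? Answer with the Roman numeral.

MCDXLII = 1442
MMDCCCXXVI = 2826
2826 is larger

MMDCCCXXVI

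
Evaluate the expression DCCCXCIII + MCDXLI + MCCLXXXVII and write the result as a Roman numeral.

DCCCXCIII = 893, MCDXLI = 1441, MCCLXXXVII = 1287
893 + 1441 = 2334
2334 + 1287 = 3621

MMMDCXXI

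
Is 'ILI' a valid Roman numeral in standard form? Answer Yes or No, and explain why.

'ILI': Invalid subtractive combination: IL

No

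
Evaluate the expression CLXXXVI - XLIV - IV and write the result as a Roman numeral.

CLXXXVI = 186, XLIV = 44, IV = 4
186 - 44 = 142
142 - 4 = 138

CXXXVIII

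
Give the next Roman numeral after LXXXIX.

LXXXIX = 89, so the next integer is 89 + 1 = 90

XC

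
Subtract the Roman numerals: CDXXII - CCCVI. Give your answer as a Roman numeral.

CDXXII = 422
CCCVI = 306
422 - 306 = 116

CXVI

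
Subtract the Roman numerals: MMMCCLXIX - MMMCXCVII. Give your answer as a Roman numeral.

MMMCCLXIX = 3269
MMMCXCVII = 3197
3269 - 3197 = 72

LXXII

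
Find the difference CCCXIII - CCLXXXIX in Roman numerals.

CCCXIII = 313
CCLXXXIX = 289
313 - 289 = 24

XXIV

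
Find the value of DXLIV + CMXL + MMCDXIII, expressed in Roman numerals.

DXLIV = 544, CMXL = 940, MMCDXIII = 2413
544 + 940 = 1484
1484 + 2413 = 3897

MMMDCCCXCVII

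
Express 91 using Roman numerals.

Convert 91 to Roman numerals:
  91 contains 1×90 (XC)
  1 contains 1×1 (I)

XCI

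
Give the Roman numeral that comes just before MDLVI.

MDLVI = 1556, so the previous integer is 1556 - 1 = 1555

MDLV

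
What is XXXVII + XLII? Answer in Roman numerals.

XXXVII = 37
XLII = 42
37 + 42 = 79

LXXIX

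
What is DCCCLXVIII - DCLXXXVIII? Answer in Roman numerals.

DCCCLXVIII = 868
DCLXXXVIII = 688
868 - 688 = 180

CLXXX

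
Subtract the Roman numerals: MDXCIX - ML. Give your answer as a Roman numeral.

MDXCIX = 1599
ML = 1050
1599 - 1050 = 549

DXLIX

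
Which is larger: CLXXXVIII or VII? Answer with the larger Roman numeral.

CLXXXVIII = 188
VII = 7
188 is larger

CLXXXVIII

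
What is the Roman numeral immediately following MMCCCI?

MMCCCI = 2301; next is 2302

MMCCCII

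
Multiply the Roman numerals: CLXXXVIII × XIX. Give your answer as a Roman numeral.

CLXXXVIII = 188
XIX = 19
188 × 19 = 3572

MMMDLXXII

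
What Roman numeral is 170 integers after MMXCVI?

MMXCVI = 2096
2096 + 170 = 2266

MMCCLXVI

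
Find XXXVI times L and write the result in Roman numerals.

XXXVI = 36
L = 50
36 × 50 = 1800

MDCCC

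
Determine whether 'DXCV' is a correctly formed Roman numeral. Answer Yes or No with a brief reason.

'DXCV': Check the rules: uses only the symbols I, V, X, L, C, D, M; no symbol is repeated more than three times in a row; V, L and D each appear at most once; the only place a smaller symbol precedes a larger one is the allowed subtractive pair XC, the symbol right after such a pair (if any) is smaller than the pair's first symbol, and otherwise the values never increase from left to right. Value: D (500) + XC (90) + V (5) = 595. So it is a valid standard Roman numeral.

Yes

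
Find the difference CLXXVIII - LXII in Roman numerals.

CLXXVIII = 178
LXII = 62
178 - 62 = 116

CXVI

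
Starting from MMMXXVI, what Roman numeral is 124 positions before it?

MMMXXVI = 3026
3026 - 124 = 2902

MMCMII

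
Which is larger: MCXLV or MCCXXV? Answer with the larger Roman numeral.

MCXLV = 1145
MCCXXV = 1225
1225 is larger

MCCXXV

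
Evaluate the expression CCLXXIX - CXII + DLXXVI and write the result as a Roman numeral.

CCLXXIX = 279, CXII = 112, DLXXVI = 576
279 - 112 = 167
167 + 576 = 743

DCCXLIII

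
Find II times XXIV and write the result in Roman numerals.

II = 2
XXIV = 24
2 × 24 = 48

XLVIII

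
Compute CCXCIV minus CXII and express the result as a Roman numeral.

CCXCIV = 294
CXII = 112
294 - 112 = 182

CLXXXII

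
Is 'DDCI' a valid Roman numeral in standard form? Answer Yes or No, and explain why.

'DDCI': D should not appear more than once

No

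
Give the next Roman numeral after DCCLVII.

DCCLVII = 757, so the next integer is 757 + 1 = 758

DCCLVIII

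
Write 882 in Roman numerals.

Convert 882 to Roman numerals:
  882 contains 1×500 (D)
  382 contains 3×100 (CCC)
  82 contains 1×50 (L)
  32 contains 3×10 (XXX)
  2 contains 2×1 (II)

DCCCLXXXII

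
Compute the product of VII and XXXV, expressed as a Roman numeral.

VII = 7
XXXV = 35
7 × 35 = 245

CCXLV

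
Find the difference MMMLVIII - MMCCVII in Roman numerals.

MMMLVIII = 3058
MMCCVII = 2207
3058 - 2207 = 851

DCCCLI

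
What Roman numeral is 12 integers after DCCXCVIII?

DCCXCVIII = 798
798 + 12 = 810

DCCCX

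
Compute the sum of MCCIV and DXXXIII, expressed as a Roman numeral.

MCCIV = 1204
DXXXIII = 533
1204 + 533 = 1737

MDCCXXXVII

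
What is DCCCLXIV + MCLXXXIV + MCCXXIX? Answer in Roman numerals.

DCCCLXIV = 864, MCLXXXIV = 1184, MCCXXIX = 1229
864 + 1184 = 2048
2048 + 1229 = 3277

MMMCCLXXVII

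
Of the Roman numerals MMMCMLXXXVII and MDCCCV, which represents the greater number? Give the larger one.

MMMCMLXXXVII = 3987
MDCCCV = 1805
3987 is larger

MMMCMLXXXVII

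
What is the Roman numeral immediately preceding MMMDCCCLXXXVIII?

MMMDCCCLXXXVIII = 3888, so the previous integer is 3888 - 1 = 3887

MMMDCCCLXXXVII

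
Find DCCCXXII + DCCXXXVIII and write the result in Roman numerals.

DCCCXXII = 822
DCCXXXVIII = 738
822 + 738 = 1560

MDLX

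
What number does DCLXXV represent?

DCLXXV: D=500, C=100, L=50, X=10, X=10, V=5
500 + 100 + 50 + 10 + 10 + 5 = 675

675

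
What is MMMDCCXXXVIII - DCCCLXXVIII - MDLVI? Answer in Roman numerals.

MMMDCCXXXVIII = 3738, DCCCLXXVIII = 878, MDLVI = 1556
3738 - 878 = 2860
2860 - 1556 = 1304

MCCCIV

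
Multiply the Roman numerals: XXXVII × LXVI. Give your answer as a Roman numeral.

XXXVII = 37
LXVI = 66
37 × 66 = 2442

MMCDXLII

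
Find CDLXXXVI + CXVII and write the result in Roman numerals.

CDLXXXVI = 486
CXVII = 117
486 + 117 = 603

DCIII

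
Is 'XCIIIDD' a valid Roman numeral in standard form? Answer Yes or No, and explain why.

'XCIIIDD': D should not appear more than once

No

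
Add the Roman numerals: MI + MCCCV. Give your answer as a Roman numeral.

MI = 1001
MCCCV = 1305
1001 + 1305 = 2306

MMCCCVI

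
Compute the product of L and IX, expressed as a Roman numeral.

L = 50
IX = 9
50 × 9 = 450

CDL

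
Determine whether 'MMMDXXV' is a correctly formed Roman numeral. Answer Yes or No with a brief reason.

'MMMDXXV': Check the rules: uses only the symbols I, V, X, L, C, D, M; no symbol is repeated more than three times in a row; V, L and D each appear at most once; no smaller symbol precedes a larger one (values never increase from left to right). Value: M (1000) + M (1000) + M (1000) + D (500) + X (10) + X (10) + V (5) = 3525. So it is a valid standard Roman numeral.

Yes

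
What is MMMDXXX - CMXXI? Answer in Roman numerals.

MMMDXXX = 3530
CMXXI = 921
3530 - 921 = 2609

MMDCIX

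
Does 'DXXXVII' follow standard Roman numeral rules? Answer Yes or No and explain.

'DXXXVII': Check the rules: uses only the symbols I, V, X, L, C, D, M; no symbol is repeated more than three times in a row; V, L and D each appear at most once; no smaller symbol precedes a larger one (values never increase from left to right). Value: D (500) + X (10) + X (10) + X (10) + V (5) + I (1) + I (1) = 537. So it is a valid standard Roman numeral.

Yes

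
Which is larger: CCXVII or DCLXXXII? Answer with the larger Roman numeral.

CCXVII = 217
DCLXXXII = 682
682 is larger

DCLXXXII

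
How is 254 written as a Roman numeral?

Convert 254 to Roman numerals:
  254 contains 2×100 (CC)
  54 contains 1×50 (L)
  4 contains 1×4 (IV)

CCLIV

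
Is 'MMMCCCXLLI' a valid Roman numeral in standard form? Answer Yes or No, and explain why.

'MMMCCCXLLI': L should not appear more than once

No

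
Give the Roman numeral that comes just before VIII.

VIII = 8; previous is 7

VII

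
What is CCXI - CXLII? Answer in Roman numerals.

CCXI = 211
CXLII = 142
211 - 142 = 69

LXIX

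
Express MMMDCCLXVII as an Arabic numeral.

MMMDCCLXVII: M=1000, M=1000, M=1000, D=500, C=100, C=100, L=50, X=10, V=5, I=1, I=1
1000 + 1000 + 1000 + 500 + 100 + 100 + 50 + 10 + 5 + 1 + 1 = 3767

3767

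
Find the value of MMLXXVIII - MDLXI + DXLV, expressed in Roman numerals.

MMLXXVIII = 2078, MDLXI = 1561, DXLV = 545
2078 - 1561 = 517
517 + 545 = 1062

MLXII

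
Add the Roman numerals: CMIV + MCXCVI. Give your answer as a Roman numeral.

CMIV = 904
MCXCVI = 1196
904 + 1196 = 2100

MMC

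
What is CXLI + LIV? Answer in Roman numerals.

CXLI = 141
LIV = 54
141 + 54 = 195

CXCV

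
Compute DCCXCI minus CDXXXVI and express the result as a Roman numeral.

DCCXCI = 791
CDXXXVI = 436
791 - 436 = 355

CCCLV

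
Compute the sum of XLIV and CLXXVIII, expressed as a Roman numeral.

XLIV = 44
CLXXVIII = 178
44 + 178 = 222

CCXXII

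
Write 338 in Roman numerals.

Convert 338 to Roman numerals:
  338 contains 3×100 (CCC)
  38 contains 3×10 (XXX)
  8 contains 1×5 (V)
  3 contains 3×1 (III)

CCCXXXVIII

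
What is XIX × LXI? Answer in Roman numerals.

XIX = 19
LXI = 61
19 × 61 = 1159

MCLIX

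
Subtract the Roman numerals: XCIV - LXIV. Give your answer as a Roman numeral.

XCIV = 94
LXIV = 64
94 - 64 = 30

XXX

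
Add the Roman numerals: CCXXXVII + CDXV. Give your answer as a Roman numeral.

CCXXXVII = 237
CDXV = 415
237 + 415 = 652

DCLII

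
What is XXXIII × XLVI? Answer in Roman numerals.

XXXIII = 33
XLVI = 46
33 × 46 = 1518

MDXVIII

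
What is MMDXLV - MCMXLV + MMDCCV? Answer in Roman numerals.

MMDXLV = 2545, MCMXLV = 1945, MMDCCV = 2705
2545 - 1945 = 600
600 + 2705 = 3305

MMMCCCV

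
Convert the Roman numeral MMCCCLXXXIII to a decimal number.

MMCCCLXXXIII: M=1000, M=1000, C=100, C=100, C=100, L=50, X=10, X=10, X=10, I=1, I=1, I=1
1000 + 1000 + 100 + 100 + 100 + 50 + 10 + 10 + 10 + 1 + 1 + 1 = 2383

2383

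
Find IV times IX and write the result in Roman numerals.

IV = 4
IX = 9
4 × 9 = 36

XXXVI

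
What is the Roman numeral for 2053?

Convert 2053 to Roman numerals:
  2053 contains 2×1000 (MM)
  53 contains 1×50 (L)
  3 contains 3×1 (III)

MMLIII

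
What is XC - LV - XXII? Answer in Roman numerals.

XC = 90, LV = 55, XXII = 22
90 - 55 = 35
35 - 22 = 13

XIII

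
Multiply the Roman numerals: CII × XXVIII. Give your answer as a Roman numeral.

CII = 102
XXVIII = 28
102 × 28 = 2856

MMDCCCLVI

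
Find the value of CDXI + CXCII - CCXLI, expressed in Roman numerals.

CDXI = 411, CXCII = 192, CCXLI = 241
411 + 192 = 603
603 - 241 = 362

CCCLXII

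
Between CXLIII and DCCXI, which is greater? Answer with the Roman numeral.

CXLIII = 143
DCCXI = 711
711 is larger

DCCXI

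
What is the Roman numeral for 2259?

Convert 2259 to Roman numerals:
  2259 contains 2×1000 (MM)
  259 contains 2×100 (CC)
  59 contains 1×50 (L)
  9 contains 1×9 (IX)

MMCCLIX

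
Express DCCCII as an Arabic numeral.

DCCCII: D=500, C=100, C=100, C=100, I=1, I=1
500 + 100 + 100 + 100 + 1 + 1 = 802

802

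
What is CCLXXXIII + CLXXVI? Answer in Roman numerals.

CCLXXXIII = 283
CLXXVI = 176
283 + 176 = 459

CDLIX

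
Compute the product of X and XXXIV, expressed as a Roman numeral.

X = 10
XXXIV = 34
10 × 34 = 340

CCCXL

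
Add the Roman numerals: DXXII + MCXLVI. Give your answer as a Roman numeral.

DXXII = 522
MCXLVI = 1146
522 + 1146 = 1668

MDCLXVIII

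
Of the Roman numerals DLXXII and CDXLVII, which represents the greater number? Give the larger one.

DLXXII = 572
CDXLVII = 447
572 is larger

DLXXII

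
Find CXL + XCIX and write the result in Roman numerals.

CXL = 140
XCIX = 99
140 + 99 = 239

CCXXXIX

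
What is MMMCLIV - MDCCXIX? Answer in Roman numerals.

MMMCLIV = 3154
MDCCXIX = 1719
3154 - 1719 = 1435

MCDXXXV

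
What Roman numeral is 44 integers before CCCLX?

CCCLX = 360
360 - 44 = 316

CCCXVI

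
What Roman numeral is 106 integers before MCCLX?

MCCLX = 1260
1260 - 106 = 1154

MCLIV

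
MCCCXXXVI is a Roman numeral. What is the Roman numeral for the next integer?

MCCCXXXVI = 1336; next is 1337

MCCCXXXVII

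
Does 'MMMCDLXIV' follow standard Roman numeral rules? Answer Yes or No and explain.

'MMMCDLXIV': Check the rules: uses only the symbols I, V, X, L, C, D, M; no symbol is repeated more than three times in a row; V, L and D each appear at most once; the only places a smaller symbol precedes a larger one are the allowed subtractive pairs CD, IV, the symbol right after such a pair (if any) is smaller than the pair's first symbol, and otherwise the values never increase from left to right. Value: M (1000) + M (1000) + M (1000) + CD (400) + L (50) + X (10) + IV (4) = 3464. So it is a valid standard Roman numeral.

Yes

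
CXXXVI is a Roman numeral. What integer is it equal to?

CXXXVI: C=100, X=10, X=10, X=10, V=5, I=1
100 + 10 + 10 + 10 + 5 + 1 = 136

136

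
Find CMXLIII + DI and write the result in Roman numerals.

CMXLIII = 943
DI = 501
943 + 501 = 1444

MCDXLIV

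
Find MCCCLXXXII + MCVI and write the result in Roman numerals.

MCCCLXXXII = 1382
MCVI = 1106
1382 + 1106 = 2488

MMCDLXXXVIII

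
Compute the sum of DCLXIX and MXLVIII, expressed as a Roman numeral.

DCLXIX = 669
MXLVIII = 1048
669 + 1048 = 1717

MDCCXVII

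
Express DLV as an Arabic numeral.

DLV: D=500, L=50, V=5
500 + 50 + 5 = 555

555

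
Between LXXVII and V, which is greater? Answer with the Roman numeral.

LXXVII = 77
V = 5
77 is larger

LXXVII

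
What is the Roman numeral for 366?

Convert 366 to Roman numerals:
  366 contains 3×100 (CCC)
  66 contains 1×50 (L)
  16 contains 1×10 (X)
  6 contains 1×5 (V)
  1 contains 1×1 (I)

CCCLXVI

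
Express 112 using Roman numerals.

Convert 112 to Roman numerals:
  112 contains 1×100 (C)
  12 contains 1×10 (X)
  2 contains 2×1 (II)

CXII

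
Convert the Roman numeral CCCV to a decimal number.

CCCV: C=100, C=100, C=100, V=5
100 + 100 + 100 + 5 = 305

305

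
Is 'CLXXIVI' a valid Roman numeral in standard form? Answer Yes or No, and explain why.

'CLXXIVI': I cannot come right after the subtractive pair IV: once I is subtracted in IV, the next symbol must be smaller than I

No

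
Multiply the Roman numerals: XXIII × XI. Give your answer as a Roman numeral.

XXIII = 23
XI = 11
23 × 11 = 253

CCLIII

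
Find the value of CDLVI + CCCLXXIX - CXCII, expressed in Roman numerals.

CDLVI = 456, CCCLXXIX = 379, CXCII = 192
456 + 379 = 835
835 - 192 = 643

DCXLIII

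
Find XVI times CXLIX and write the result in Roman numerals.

XVI = 16
CXLIX = 149
16 × 149 = 2384

MMCCCLXXXIV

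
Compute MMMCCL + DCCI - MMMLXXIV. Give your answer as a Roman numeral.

MMMCCL = 3250, DCCI = 701, MMMLXXIV = 3074
3250 + 701 = 3951
3951 - 3074 = 877

DCCCLXXVII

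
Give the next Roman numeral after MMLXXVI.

MMLXXVI = 2076, so the next integer is 2076 + 1 = 2077

MMLXXVII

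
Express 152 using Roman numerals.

Convert 152 to Roman numerals:
  152 contains 1×100 (C)
  52 contains 1×50 (L)
  2 contains 2×1 (II)

CLII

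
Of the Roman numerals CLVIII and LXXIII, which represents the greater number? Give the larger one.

CLVIII = 158
LXXIII = 73
158 is larger

CLVIII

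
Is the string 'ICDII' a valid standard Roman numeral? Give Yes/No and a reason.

'ICDII': Invalid subtractive combination: IC

No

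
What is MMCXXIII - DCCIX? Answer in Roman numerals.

MMCXXIII = 2123
DCCIX = 709
2123 - 709 = 1414

MCDXIV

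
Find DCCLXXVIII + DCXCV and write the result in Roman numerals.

DCCLXXVIII = 778
DCXCV = 695
778 + 695 = 1473

MCDLXXIII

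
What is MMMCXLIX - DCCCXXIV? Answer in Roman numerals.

MMMCXLIX = 3149
DCCCXXIV = 824
3149 - 824 = 2325

MMCCCXXV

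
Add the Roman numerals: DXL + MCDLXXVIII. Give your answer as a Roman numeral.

DXL = 540
MCDLXXVIII = 1478
540 + 1478 = 2018

MMXVIII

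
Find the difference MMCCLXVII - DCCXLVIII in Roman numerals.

MMCCLXVII = 2267
DCCXLVIII = 748
2267 - 748 = 1519

MDXIX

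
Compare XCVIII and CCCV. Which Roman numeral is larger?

XCVIII = 98
CCCV = 305
305 is larger

CCCV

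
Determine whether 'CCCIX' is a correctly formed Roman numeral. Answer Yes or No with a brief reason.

'CCCIX': Check the rules: uses only the symbols I, V, X, L, C, D, M; no symbol is repeated more than three times in a row; V, L and D each appear at most once; the only place a smaller symbol precedes a larger one is the allowed subtractive pair IX, the symbol right after such a pair (if any) is smaller than the pair's first symbol, and otherwise the values never increase from left to right. Value: C (100) + C (100) + C (100) + IX (9) = 309. So it is a valid standard Roman numeral.

Yes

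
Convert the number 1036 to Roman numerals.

Convert 1036 to Roman numerals:
  1036 contains 1×1000 (M)
  36 contains 3×10 (XXX)
  6 contains 1×5 (V)
  1 contains 1×1 (I)

MXXXVI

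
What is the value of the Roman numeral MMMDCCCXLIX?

MMMDCCCXLIX: M=1000, M=1000, M=1000, D=500, C=100, C=100, C=100, XL=40, IX=9
1000 + 1000 + 1000 + 500 + 100 + 100 + 100 + 40 + 9 = 3849

3849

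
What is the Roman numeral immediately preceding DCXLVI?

DCXLVI = 646, so the previous integer is 646 - 1 = 645

DCXLV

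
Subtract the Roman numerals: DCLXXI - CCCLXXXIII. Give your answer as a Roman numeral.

DCLXXI = 671
CCCLXXXIII = 383
671 - 383 = 288

CCLXXXVIII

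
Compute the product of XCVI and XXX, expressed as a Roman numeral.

XCVI = 96
XXX = 30
96 × 30 = 2880

MMDCCCLXXX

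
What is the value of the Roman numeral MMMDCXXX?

MMMDCXXX: M=1000, M=1000, M=1000, D=500, C=100, X=10, X=10, X=10
1000 + 1000 + 1000 + 500 + 100 + 10 + 10 + 10 = 3630

3630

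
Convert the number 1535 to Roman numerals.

Convert 1535 to Roman numerals:
  1535 contains 1×1000 (M)
  535 contains 1×500 (D)
  35 contains 3×10 (XXX)
  5 contains 1×5 (V)

MDXXXV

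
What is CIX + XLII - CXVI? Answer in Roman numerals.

CIX = 109, XLII = 42, CXVI = 116
109 + 42 = 151
151 - 116 = 35

XXXV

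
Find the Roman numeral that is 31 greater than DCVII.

DCVII = 607
607 + 31 = 638

DCXXXVIII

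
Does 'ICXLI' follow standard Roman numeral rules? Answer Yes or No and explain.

'ICXLI': Invalid subtractive combination: IC

No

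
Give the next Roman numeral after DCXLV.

DCXLV = 645; next is 646

DCXLVI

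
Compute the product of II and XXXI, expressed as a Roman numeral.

II = 2
XXXI = 31
2 × 31 = 62

LXII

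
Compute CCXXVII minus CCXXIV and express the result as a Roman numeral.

CCXXVII = 227
CCXXIV = 224
227 - 224 = 3

III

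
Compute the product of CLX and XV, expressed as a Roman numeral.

CLX = 160
XV = 15
160 × 15 = 2400

MMCD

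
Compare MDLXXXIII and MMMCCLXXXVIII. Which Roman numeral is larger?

MDLXXXIII = 1583
MMMCCLXXXVIII = 3288
3288 is larger

MMMCCLXXXVIII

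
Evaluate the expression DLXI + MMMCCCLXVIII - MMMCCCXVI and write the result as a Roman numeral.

DLXI = 561, MMMCCCLXVIII = 3368, MMMCCCXVI = 3316
561 + 3368 = 3929
3929 - 3316 = 613

DCXIII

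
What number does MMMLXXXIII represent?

MMMLXXXIII: M=1000, M=1000, M=1000, L=50, X=10, X=10, X=10, I=1, I=1, I=1
1000 + 1000 + 1000 + 50 + 10 + 10 + 10 + 1 + 1 + 1 = 3083

3083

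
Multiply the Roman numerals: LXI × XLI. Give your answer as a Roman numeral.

LXI = 61
XLI = 41
61 × 41 = 2501

MMDI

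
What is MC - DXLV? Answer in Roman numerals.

MC = 1100
DXLV = 545
1100 - 545 = 555

DLV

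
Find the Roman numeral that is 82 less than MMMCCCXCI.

MMMCCCXCI = 3391
3391 - 82 = 3309

MMMCCCIX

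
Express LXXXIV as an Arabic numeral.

LXXXIV: L=50, X=10, X=10, X=10, IV=4
50 + 10 + 10 + 10 + 4 = 84

84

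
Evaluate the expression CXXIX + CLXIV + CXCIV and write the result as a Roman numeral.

CXXIX = 129, CLXIV = 164, CXCIV = 194
129 + 164 = 293
293 + 194 = 487

CDLXXXVII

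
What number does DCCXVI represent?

DCCXVI: D=500, C=100, C=100, X=10, V=5, I=1
500 + 100 + 100 + 10 + 5 + 1 = 716

716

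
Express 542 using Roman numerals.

Convert 542 to Roman numerals:
  542 contains 1×500 (D)
  42 contains 1×40 (XL)
  2 contains 2×1 (II)

DXLII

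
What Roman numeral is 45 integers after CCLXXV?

CCLXXV = 275
275 + 45 = 320

CCCXX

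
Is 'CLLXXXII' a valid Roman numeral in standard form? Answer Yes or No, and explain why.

'CLLXXXII': L should not appear more than once

No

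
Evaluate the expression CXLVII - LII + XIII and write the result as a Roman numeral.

CXLVII = 147, LII = 52, XIII = 13
147 - 52 = 95
95 + 13 = 108

CVIII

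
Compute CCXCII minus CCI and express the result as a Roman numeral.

CCXCII = 292
CCI = 201
292 - 201 = 91

XCI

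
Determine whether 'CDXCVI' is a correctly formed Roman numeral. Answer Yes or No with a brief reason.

'CDXCVI': Check the rules: uses only the symbols I, V, X, L, C, D, M; no symbol is repeated more than three times in a row; V, L and D each appear at most once; the only places a smaller symbol precedes a larger one are the allowed subtractive pairs CD, XC, the symbol right after such a pair (if any) is smaller than the pair's first symbol, and otherwise the values never increase from left to right. Value: CD (400) + XC (90) + V (5) + I (1) = 496. So it is a valid standard Roman numeral.

Yes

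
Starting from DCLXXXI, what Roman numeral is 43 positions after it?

DCLXXXI = 681
681 + 43 = 724

DCCXXIV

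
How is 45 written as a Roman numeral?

Convert 45 to Roman numerals:
  45 contains 1×40 (XL)
  5 contains 1×5 (V)

XLV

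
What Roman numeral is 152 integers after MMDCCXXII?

MMDCCXXII = 2722
2722 + 152 = 2874

MMDCCCLXXIV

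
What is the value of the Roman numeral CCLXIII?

CCLXIII: C=100, C=100, L=50, X=10, I=1, I=1, I=1
100 + 100 + 50 + 10 + 1 + 1 + 1 = 263

263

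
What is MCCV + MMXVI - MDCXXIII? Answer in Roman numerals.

MCCV = 1205, MMXVI = 2016, MDCXXIII = 1623
1205 + 2016 = 3221
3221 - 1623 = 1598

MDXCVIII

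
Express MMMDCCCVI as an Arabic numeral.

MMMDCCCVI: M=1000, M=1000, M=1000, D=500, C=100, C=100, C=100, V=5, I=1
1000 + 1000 + 1000 + 500 + 100 + 100 + 100 + 5 + 1 = 3806

3806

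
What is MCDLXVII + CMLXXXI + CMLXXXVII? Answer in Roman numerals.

MCDLXVII = 1467, CMLXXXI = 981, CMLXXXVII = 987
1467 + 981 = 2448
2448 + 987 = 3435

MMMCDXXXV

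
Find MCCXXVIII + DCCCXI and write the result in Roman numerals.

MCCXXVIII = 1228
DCCCXI = 811
1228 + 811 = 2039

MMXXXIX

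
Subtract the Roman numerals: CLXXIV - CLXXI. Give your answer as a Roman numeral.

CLXXIV = 174
CLXXI = 171
174 - 171 = 3

III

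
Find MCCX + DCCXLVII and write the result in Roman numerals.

MCCX = 1210
DCCXLVII = 747
1210 + 747 = 1957

MCMLVII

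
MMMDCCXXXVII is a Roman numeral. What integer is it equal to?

MMMDCCXXXVII: M=1000, M=1000, M=1000, D=500, C=100, C=100, X=10, X=10, X=10, V=5, I=1, I=1
1000 + 1000 + 1000 + 500 + 100 + 100 + 10 + 10 + 10 + 5 + 1 + 1 = 3737

3737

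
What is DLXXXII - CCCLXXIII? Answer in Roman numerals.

DLXXXII = 582
CCCLXXIII = 373
582 - 373 = 209

CCIX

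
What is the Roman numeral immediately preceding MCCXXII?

MCCXXII = 1222, so the previous integer is 1222 - 1 = 1221

MCCXXI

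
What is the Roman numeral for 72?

Convert 72 to Roman numerals:
  72 contains 1×50 (L)
  22 contains 2×10 (XX)
  2 contains 2×1 (II)

LXXII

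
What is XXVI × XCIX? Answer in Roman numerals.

XXVI = 26
XCIX = 99
26 × 99 = 2574

MMDLXXIV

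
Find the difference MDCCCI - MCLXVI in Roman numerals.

MDCCCI = 1801
MCLXVI = 1166
1801 - 1166 = 635

DCXXXV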